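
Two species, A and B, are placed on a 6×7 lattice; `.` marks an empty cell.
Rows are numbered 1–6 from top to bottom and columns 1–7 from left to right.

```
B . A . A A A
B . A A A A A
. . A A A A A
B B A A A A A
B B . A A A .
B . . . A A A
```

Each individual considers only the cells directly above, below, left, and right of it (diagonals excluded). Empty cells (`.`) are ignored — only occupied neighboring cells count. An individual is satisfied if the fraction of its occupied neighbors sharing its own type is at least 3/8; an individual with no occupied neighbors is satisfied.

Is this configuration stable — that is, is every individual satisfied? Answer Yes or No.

Row 1: (1,1)B 1/1 ✓ · (1,3)A 1/1 ✓ · (1,5)A 2/2 ✓ · (1,6)A 3/3 ✓ · (1,7)A 2/2 ✓
Row 2: (2,1)B 1/1 ✓ · (2,3)A 3/3 ✓ · (2,4)A 3/3 ✓ · (2,5)A 4/4 ✓ · (2,6)A 4/4 ✓ · (2,7)A 3/3 ✓
Row 3: (3,3)A 3/3 ✓ · (3,4)A 4/4 ✓ · (3,5)A 4/4 ✓ · (3,6)A 4/4 ✓ · (3,7)A 3/3 ✓
Row 4: (4,1)B 2/2 ✓ · (4,2)B 2/3 ✓ · (4,3)A 2/3 ✓ · (4,4)A 4/4 ✓ · (4,5)A 4/4 ✓ · (4,6)A 4/4 ✓ · (4,7)A 2/2 ✓
Row 5: (5,1)B 3/3 ✓ · (5,2)B 2/2 ✓ · (5,4)A 2/2 ✓ · (5,5)A 4/4 ✓ · (5,6)A 3/3 ✓
Row 6: (6,1)B 1/1 ✓ · (6,5)A 2/2 ✓ · (6,6)A 3/3 ✓ · (6,7)A 1/1 ✓
All meet the threshold, so the configuration is stable.

Yes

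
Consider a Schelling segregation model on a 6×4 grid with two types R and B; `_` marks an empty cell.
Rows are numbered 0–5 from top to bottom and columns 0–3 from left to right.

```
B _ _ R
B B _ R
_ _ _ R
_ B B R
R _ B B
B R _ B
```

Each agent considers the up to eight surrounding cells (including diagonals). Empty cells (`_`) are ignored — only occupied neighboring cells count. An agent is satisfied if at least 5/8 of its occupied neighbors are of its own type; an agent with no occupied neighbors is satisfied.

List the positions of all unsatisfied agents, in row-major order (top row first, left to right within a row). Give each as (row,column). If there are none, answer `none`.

(3,2), (3,3), (4,0), (5,0), (5,1)

(0,0)B 2/2 satisfied
(0,3)R 1/1 satisfied
(1,0)B 2/2 satisfied
(1,1)B 2/2 satisfied
(1,3)R 2/2 satisfied
(2,3)R 2/3 satisfied
(3,1)B 2/3 satisfied
(3,2)B 3/5 not
(3,3)R 1/4 not
(4,0)R 1/3 not
(4,2)B 4/6 satisfied
(4,3)B 3/4 satisfied
(5,0)B 0/2 not
(5,1)R 1/3 not
(5,3)B 2/2 satisfied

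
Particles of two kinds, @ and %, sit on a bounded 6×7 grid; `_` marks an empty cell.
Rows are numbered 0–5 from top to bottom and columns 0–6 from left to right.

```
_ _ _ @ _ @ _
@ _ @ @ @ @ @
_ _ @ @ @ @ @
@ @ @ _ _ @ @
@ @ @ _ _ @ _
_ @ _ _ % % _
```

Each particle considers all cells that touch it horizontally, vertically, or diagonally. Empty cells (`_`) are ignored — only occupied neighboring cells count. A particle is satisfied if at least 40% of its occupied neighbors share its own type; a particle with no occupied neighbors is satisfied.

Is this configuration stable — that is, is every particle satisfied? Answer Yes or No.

(0,3)@ 3/3 ok
(0,5)@ 3/3 ok
(1,0)@ 0/0 ok
(1,2)@ 4/4 ok
(1,3)@ 6/6 ok
(1,4)@ 7/7 ok
(1,5)@ 6/6 ok
(1,6)@ 4/4 ok
(2,2)@ 5/5 ok
(2,3)@ 6/6 ok
(2,4)@ 6/6 ok
(2,5)@ 7/7 ok
(2,6)@ 5/5 ok
(3,0)@ 3/3 ok
(3,1)@ 6/6 ok
(3,2)@ 5/5 ok
(3,5)@ 5/5 ok
(3,6)@ 4/4 ok
(4,0)@ 4/4 ok
(4,1)@ 6/6 ok
(4,2)@ 4/4 ok
(4,5)@ 2/4 ok
(5,1)@ 3/3 ok
(5,4)% 1/2 ok
(5,5)% 1/2 ok
All meet the threshold, so the configuration is stable.

Yes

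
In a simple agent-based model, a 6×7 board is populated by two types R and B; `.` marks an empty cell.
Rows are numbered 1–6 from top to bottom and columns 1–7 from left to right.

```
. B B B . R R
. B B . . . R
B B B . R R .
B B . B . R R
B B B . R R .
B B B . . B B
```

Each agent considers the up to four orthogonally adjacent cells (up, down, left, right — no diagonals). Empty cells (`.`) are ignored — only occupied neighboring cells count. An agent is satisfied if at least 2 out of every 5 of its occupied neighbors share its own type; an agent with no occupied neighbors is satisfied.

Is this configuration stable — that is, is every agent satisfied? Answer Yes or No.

Yes

Row 1: (1,2)B 2/2 ok · (1,3)B 3/3 ok · (1,4)B 1/1 ok · (1,6)R 1/1 ok · (1,7)R 2/2 ok
Row 2: (2,2)B 3/3 ok · (2,3)B 3/3 ok · (2,7)R 1/1 ok
Row 3: (3,1)B 2/2 ok · (3,2)B 4/4 ok · (3,3)B 2/2 ok · (3,5)R 1/1 ok · (3,6)R 2/2 ok
Row 4: (4,1)B 3/3 ok · (4,2)B 3/3 ok · (4,4)B 0/0 ok · (4,6)R 3/3 ok · (4,7)R 1/1 ok
Row 5: (5,1)B 3/3 ok · (5,2)B 4/4 ok · (5,3)B 2/2 ok · (5,5)R 1/1 ok · (5,6)R 2/3 ok
Row 6: (6,1)B 2/2 ok · (6,2)B 3/3 ok · (6,3)B 2/2 ok · (6,6)B 1/2 ok · (6,7)B 1/1 ok
All meet the threshold, so the configuration is stable.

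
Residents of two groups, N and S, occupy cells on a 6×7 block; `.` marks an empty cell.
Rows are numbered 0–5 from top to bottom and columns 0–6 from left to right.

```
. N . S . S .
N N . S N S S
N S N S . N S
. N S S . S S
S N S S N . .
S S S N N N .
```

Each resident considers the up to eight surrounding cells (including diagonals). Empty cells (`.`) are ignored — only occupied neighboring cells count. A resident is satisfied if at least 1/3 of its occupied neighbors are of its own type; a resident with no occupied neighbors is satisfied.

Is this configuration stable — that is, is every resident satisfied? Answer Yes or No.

(0,1)N 2/2 ✓
(0,3)S 1/2 ✓
(0,5)S 2/3 ✓
(1,0)N 3/4 ✓
(1,1)N 4/5 ✓
(1,3)S 2/4 ✓
(1,4)N 1/6 ✗
(1,5)S 3/5 ✓
(1,6)S 3/4 ✓
(2,0)N 3/4 ✓
(2,1)S 1/6 ✗
(2,2)N 2/7 ✗
(2,3)S 3/5 ✓
(2,5)N 1/6 ✗
(2,6)S 4/5 ✓
(3,1)N 3/7 ✓
(3,2)S 5/8 ✓
(3,3)S 4/6 ✓
(3,5)S 2/4 ✓
(3,6)S 2/3 ✓
(4,0)S 2/4 ✓
(4,1)N 1/7 ✗
(4,2)S 5/8 ✓
(4,3)S 4/7 ✓
(4,4)N 3/6 ✓
(5,0)S 2/3 ✓
(5,1)S 4/5 ✓
(5,2)S 3/5 ✓
(5,3)N 2/5 ✓
(5,4)N 3/4 ✓
(5,5)N 2/2 ✓
For instance (1,4) has only 1/6 same-type neighbors, below 1/3.

No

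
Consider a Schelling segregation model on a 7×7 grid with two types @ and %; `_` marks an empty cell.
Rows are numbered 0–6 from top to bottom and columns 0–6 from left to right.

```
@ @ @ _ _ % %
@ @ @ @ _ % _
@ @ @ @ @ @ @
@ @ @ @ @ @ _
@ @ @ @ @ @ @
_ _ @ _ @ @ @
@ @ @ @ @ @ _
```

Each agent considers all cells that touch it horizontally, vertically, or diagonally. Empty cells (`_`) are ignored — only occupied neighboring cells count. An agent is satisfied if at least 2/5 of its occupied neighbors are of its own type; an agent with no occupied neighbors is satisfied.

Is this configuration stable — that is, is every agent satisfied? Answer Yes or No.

Yes

Row 0: (0,0)@ 3/3 ✓ · (0,1)@ 5/5 ✓ · (0,2)@ 4/4 ✓ · (0,5)% 2/2 ✓ · (0,6)% 2/2 ✓
Row 1: (1,0)@ 5/5 ✓ · (1,1)@ 8/8 ✓ · (1,2)@ 7/7 ✓ · (1,3)@ 5/5 ✓ · (1,5)% 2/5 ✓
Row 2: (2,0)@ 5/5 ✓ · (2,1)@ 8/8 ✓ · (2,2)@ 8/8 ✓ · (2,3)@ 7/7 ✓ · (2,4)@ 6/7 ✓ · (2,5)@ 4/5 ✓ · (2,6)@ 2/3 ✓
Row 3: (3,0)@ 5/5 ✓ · (3,1)@ 8/8 ✓ · (3,2)@ 8/8 ✓ · (3,3)@ 8/8 ✓ · (3,4)@ 8/8 ✓ · (3,5)@ 7/7 ✓
Row 4: (4,0)@ 3/3 ✓ · (4,1)@ 6/6 ✓ · (4,2)@ 6/6 ✓ · (4,3)@ 7/7 ✓ · (4,4)@ 7/7 ✓ · (4,5)@ 7/7 ✓ · (4,6)@ 4/4 ✓
Row 5: (5,2)@ 6/6 ✓ · (5,4)@ 7/7 ✓ · (5,5)@ 7/7 ✓ · (5,6)@ 4/4 ✓
Row 6: (6,0)@ 1/1 ✓ · (6,1)@ 3/3 ✓ · (6,2)@ 3/3 ✓ · (6,3)@ 4/4 ✓ · (6,4)@ 4/4 ✓ · (6,5)@ 4/4 ✓
All meet the threshold, so the configuration is stable.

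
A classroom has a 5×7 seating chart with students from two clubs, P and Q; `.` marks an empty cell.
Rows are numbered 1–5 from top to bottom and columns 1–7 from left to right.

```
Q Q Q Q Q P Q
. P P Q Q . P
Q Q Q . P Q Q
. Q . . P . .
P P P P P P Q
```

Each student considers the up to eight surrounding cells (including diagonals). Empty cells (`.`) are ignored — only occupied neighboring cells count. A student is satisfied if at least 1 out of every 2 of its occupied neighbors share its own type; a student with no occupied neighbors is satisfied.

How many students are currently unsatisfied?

(1,1)Q 1/2 ✓
(1,2)Q 2/4 ✓
(1,3)Q 3/5 ✓
(1,4)Q 4/5 ✓
(1,5)Q 3/4 ✓
(1,6)P 1/4 ✗
(1,7)Q 0/2 ✗
(2,2)P 1/7 ✗
(2,3)P 1/7 ✗
(2,4)Q 5/7 ✓
(2,5)Q 4/6 ✓
(2,7)P 1/4 ✗
(3,1)Q 2/3 ✓
(3,2)Q 3/5 ✓
(3,3)Q 3/5 ✓
(3,5)P 1/4 ✗
(3,6)Q 2/5 ✗
(3,7)Q 1/2 ✓
(4,2)Q 3/6 ✓
(4,5)P 4/5 ✓
(5,1)P 1/2 ✓
(5,2)P 2/3 ✓
(5,3)P 2/3 ✓
(5,4)P 3/3 ✓
(5,5)P 3/3 ✓
(5,6)P 2/3 ✓
(5,7)Q 0/1 ✗
Unsatisfied: (1,6), (1,7), (2,2), (2,3), (2,7), (3,5), (3,6), (5,7) — 8 in total.

8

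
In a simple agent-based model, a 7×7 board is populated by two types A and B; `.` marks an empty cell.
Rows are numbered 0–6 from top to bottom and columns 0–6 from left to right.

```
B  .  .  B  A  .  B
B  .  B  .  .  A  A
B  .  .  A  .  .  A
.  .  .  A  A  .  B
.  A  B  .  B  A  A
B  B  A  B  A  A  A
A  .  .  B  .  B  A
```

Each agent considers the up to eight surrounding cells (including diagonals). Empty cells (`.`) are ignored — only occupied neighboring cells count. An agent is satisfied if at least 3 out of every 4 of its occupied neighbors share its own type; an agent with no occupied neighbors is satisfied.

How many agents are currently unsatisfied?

(0,0)B 1/1 ✓
(0,3)B 1/2 ✗
(0,4)A 1/2 ✗
(0,6)B 0/2 ✗
(1,0)B 2/2 ✓
(1,2)B 1/2 ✗
(1,5)A 3/4 ✓
(1,6)A 2/3 ✗
(2,0)B 1/1 ✓
(2,3)A 2/3 ✗
(2,6)A 2/3 ✗
(3,3)A 2/4 ✗
(3,4)A 3/4 ✓
(3,6)B 0/3 ✗
(4,1)A 1/4 ✗
(4,2)B 2/5 ✗
(4,4)B 1/6 ✗
(4,5)A 5/7 ✗
(4,6)A 3/4 ✓
(5,0)B 1/3 ✗
(5,1)B 2/5 ✗
(5,2)A 1/5 ✗
(5,3)B 3/5 ✗
(5,4)A 2/6 ✗
(5,5)A 5/7 ✗
(5,6)A 4/5 ✓
(6,0)A 0/2 ✗
(6,3)B 1/3 ✗
(6,5)B 0/4 ✗
(6,6)A 2/3 ✗
Unsatisfied: (0,3), (0,4), (0,6), (1,2), (1,6), (2,3), (2,6), (3,3), (3,6), (4,1), (4,2), (4,4), (4,5), (5,0), (5,1), (5,2), (5,3), (5,4), (5,5), (6,0), (6,3), (6,5), (6,6) — 23 in total.

23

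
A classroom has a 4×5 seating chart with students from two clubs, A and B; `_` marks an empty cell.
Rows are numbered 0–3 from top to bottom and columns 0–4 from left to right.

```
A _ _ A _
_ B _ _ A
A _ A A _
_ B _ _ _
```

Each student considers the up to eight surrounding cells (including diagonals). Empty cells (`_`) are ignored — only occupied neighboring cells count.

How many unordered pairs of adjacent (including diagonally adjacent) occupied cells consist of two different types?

5

Scan each occupied cell's neighbors to the right and below (and the two forward diagonals) so each pair is counted once.
From row 0: 1 unlike of 2 pairs (running 1/2).
From row 1: 2 unlike of 3 pairs (running 3/5).
From row 2: 2 unlike of 3 pairs (running 5/8).
Total adjacent occupied pairs: 8; unlike-type pairs: 5.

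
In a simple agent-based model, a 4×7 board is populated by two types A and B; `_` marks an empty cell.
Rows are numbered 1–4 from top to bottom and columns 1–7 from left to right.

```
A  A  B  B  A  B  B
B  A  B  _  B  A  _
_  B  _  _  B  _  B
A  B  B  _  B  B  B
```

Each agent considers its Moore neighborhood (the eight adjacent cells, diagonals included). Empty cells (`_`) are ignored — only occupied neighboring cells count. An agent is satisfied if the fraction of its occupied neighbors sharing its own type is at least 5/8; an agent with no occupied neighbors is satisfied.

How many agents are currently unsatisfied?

11

Row 1: (1,1)A 2/3 ✓ · (1,2)A 2/5 ✗ · (1,3)B 2/4 ✗ · (1,4)B 3/4 ✓ · (1,5)A 1/4 ✗ · (1,6)B 2/4 ✗ · (1,7)B 1/2 ✗
Row 2: (2,1)B 1/4 ✗ · (2,2)A 2/6 ✗ · (2,3)B 3/5 ✗ · (2,5)B 3/5 ✗ · (2,6)A 1/6 ✗
Row 3: (3,2)B 4/6 ✓ · (3,5)B 3/4 ✓ · (3,7)B 2/3 ✓
Row 4: (4,1)A 0/2 ✗ · (4,2)B 2/3 ✓ · (4,3)B 2/2 ✓ · (4,5)B 2/2 ✓ · (4,6)B 4/4 ✓ · (4,7)B 2/2 ✓
Unsatisfied: (1,2), (1,3), (1,5), (1,6), (1,7), (2,1), (2,2), (2,3), (2,5), (2,6), (4,1) — 11 in total.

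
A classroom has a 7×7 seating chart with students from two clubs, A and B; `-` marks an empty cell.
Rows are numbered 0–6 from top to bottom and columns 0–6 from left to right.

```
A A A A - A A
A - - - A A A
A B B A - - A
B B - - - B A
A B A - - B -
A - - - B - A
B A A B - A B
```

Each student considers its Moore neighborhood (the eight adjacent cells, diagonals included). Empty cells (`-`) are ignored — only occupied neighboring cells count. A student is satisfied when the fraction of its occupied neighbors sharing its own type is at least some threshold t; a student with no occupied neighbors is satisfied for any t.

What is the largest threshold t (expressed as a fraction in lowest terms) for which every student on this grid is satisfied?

(0,0)A 2/2
(0,1)A 3/3
(0,2)A 2/2
(0,3)A 2/2
(0,5)A 4/4
(0,6)A 3/3
(1,0)A 3/4
(1,4)A 4/4
(1,5)A 5/5
(1,6)A 4/4
(2,0)A 1/4
(2,1)B 3/5
(2,2)B 2/3
(2,3)A 1/2
(2,6)A 3/4
(3,0)B 3/5
(3,1)B 4/7
(3,5)B 1/3
(3,6)A 1/3
(4,0)A 1/4
(4,1)B 2/5
(4,2)A 0/2
(4,5)B 2/4
(5,0)A 2/4
(5,4)B 2/3
(5,6)A 1/3
(6,0)B 0/2
(6,1)A 2/3
(6,2)A 1/2
(6,3)B 1/2
(6,5)A 1/3
(6,6)B 0/2
The smallest same-type fraction is 0/2 at (4,2), which reduces to 0/1. Any threshold above that leaves this student unsatisfied.

0/1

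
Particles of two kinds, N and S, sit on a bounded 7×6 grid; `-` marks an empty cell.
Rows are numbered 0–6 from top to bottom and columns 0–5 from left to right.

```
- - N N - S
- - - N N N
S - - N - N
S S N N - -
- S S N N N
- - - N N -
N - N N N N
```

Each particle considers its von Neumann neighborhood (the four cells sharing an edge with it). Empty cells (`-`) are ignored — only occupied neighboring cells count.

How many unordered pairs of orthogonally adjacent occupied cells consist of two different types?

Scan each occupied cell's neighbors to the right and below so each pair is counted once.
From row 0: 1 unlike of 3 pairs (running 1/3).
From row 1: 0 unlike of 4 pairs (running 1/7).
From row 2: 0 unlike of 2 pairs (running 1/9).
From row 3: 2 unlike of 6 pairs (running 3/15).
From row 4: 1 unlike of 6 pairs (running 4/21).
From row 5: 0 unlike of 3 pairs (running 4/24).
From row 6: 0 unlike of 3 pairs (running 4/27).
Total adjacent occupied pairs: 27; unlike-type pairs: 4.

4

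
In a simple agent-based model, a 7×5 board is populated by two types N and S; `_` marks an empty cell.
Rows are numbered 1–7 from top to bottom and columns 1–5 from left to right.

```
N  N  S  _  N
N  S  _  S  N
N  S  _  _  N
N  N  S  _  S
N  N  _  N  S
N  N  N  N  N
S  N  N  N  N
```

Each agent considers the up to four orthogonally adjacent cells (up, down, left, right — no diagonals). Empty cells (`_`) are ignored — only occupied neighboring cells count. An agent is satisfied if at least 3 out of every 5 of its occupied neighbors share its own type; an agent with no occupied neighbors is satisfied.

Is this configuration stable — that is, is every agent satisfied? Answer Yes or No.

No

(1,1)N 2/2 satisfied
(1,2)N 1/3 not
(1,3)S 0/1 not
(1,5)N 1/1 satisfied
(2,1)N 2/3 satisfied
(2,2)S 1/3 not
(2,4)S 0/1 not
(2,5)N 2/3 satisfied
(3,1)N 2/3 satisfied
(3,2)S 1/3 not
(3,5)N 1/2 not
(4,1)N 3/3 satisfied
(4,2)N 2/4 not
(4,3)S 0/1 not
(4,5)S 1/2 not
(5,1)N 3/3 satisfied
(5,2)N 3/3 satisfied
(5,4)N 1/2 not
(5,5)S 1/3 not
(6,1)N 2/3 satisfied
(6,2)N 4/4 satisfied
(6,3)N 3/3 satisfied
(6,4)N 4/4 satisfied
(6,5)N 2/3 satisfied
(7,1)S 0/2 not
(7,2)N 2/3 satisfied
(7,3)N 3/3 satisfied
(7,4)N 3/3 satisfied
(7,5)N 2/2 satisfied
For instance (1,2) has only 1/3 same-type neighbors, below 3/5.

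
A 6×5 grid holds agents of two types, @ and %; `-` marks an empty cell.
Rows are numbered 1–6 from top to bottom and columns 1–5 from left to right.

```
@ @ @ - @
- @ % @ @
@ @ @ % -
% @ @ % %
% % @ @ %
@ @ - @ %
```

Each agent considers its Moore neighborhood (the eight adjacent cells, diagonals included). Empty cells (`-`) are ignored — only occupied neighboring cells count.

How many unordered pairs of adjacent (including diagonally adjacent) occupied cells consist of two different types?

30

Scan each occupied cell's neighbors to the right and below (and the two forward diagonals) so each pair is counted once.
Row 1: @(1,1)–@(1,2)= @(1,1)–@(2,2)= @(1,2)–@(1,3)= @(1,2)–@(2,2)= @(1,2)–%(2,3)≠ @(1,3)–%(2,3)≠ @(1,3)–@(2,4)= @(1,3)–@(2,2)= @(1,5)–@(2,5)= @(1,5)–@(2,4)=  → 2/10 unlike.
Row 2: @(2,2)–%(2,3)≠ @(2,2)–@(3,2)= @(2,2)–@(3,3)= @(2,2)–@(3,1)= %(2,3)–@(2,4)≠ %(2,3)–@(3,3)≠ %(2,3)–%(3,4)= %(2,3)–@(3,2)≠ @(2,4)–@(2,5)= @(2,4)–%(3,4)≠ @(2,4)–@(3,3)= @(2,5)–%(3,4)≠  → 6/12 unlike.
Row 3: @(3,1)–@(3,2)= @(3,1)–%(4,1)≠ @(3,1)–@(4,2)= @(3,2)–@(3,3)= @(3,2)–@(4,2)= @(3,2)–@(4,3)= @(3,2)–%(4,1)≠ @(3,3)–%(3,4)≠ @(3,3)–@(4,3)= @(3,3)–%(4,4)≠ @(3,3)–@(4,2)= %(3,4)–%(4,4)= %(3,4)–%(4,5)= %(3,4)–@(4,3)≠  → 5/14 unlike.
Row 4: %(4,1)–@(4,2)≠ %(4,1)–%(5,1)= %(4,1)–%(5,2)= @(4,2)–@(4,3)= @(4,2)–%(5,2)≠ @(4,2)–@(5,3)= @(4,2)–%(5,1)≠ @(4,3)–%(4,4)≠ @(4,3)–@(5,3)= @(4,3)–@(5,4)= @(4,3)–%(5,2)≠ %(4,4)–%(4,5)= %(4,4)–@(5,4)≠ %(4,4)–%(5,5)= %(4,4)–@(5,3)≠ %(4,5)–%(5,5)= %(4,5)–@(5,4)≠  → 8/17 unlike.
Row 5: %(5,1)–%(5,2)= %(5,1)–@(6,1)≠ %(5,1)–@(6,2)≠ %(5,2)–@(5,3)≠ %(5,2)–@(6,2)≠ %(5,2)–@(6,1)≠ @(5,3)–@(5,4)= @(5,3)–@(6,4)= @(5,3)–@(6,2)= @(5,4)–%(5,5)≠ @(5,4)–@(6,4)= @(5,4)–%(6,5)≠ %(5,5)–%(6,5)= %(5,5)–@(6,4)≠  → 8/14 unlike.
Row 6: @(6,1)–@(6,2)= @(6,4)–%(6,5)≠  → 1/2 unlike.
Total adjacent occupied pairs: 69; unlike-type pairs: 30.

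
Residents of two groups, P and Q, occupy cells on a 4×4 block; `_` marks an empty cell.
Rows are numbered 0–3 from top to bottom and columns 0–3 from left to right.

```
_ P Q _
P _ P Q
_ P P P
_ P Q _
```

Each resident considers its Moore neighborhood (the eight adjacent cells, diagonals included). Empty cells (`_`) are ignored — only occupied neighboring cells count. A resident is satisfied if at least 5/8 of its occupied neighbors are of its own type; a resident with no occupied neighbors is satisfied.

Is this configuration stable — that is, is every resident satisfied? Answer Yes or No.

No

Row 0: (0,1)P 2/3 ok · (0,2)Q 1/3 unhappy
Row 1: (1,0)P 2/2 ok · (1,2)P 4/6 ok · (1,3)Q 1/4 unhappy
Row 2: (2,1)P 4/5 ok · (2,2)P 4/6 ok · (2,3)P 2/4 unhappy
Row 3: (3,1)P 2/3 ok · (3,2)Q 0/4 unhappy
For instance (0,2) has only 1/3 same-type neighbors, below 5/8.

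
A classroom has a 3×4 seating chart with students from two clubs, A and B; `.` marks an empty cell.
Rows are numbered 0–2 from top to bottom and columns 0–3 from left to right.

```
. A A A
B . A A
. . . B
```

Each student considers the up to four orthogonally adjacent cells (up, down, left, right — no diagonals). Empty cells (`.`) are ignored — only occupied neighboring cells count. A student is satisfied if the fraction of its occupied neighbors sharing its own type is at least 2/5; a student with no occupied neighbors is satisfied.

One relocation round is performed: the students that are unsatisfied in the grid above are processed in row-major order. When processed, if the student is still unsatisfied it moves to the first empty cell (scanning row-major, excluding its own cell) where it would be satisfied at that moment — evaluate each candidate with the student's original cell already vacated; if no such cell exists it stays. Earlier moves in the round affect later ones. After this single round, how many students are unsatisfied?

Initially unsatisfied (in order): (2,3).
  (2,3) → (0,0).
Resulting grid:
B A A A
B . A A
. . . .
All satisfied now.

0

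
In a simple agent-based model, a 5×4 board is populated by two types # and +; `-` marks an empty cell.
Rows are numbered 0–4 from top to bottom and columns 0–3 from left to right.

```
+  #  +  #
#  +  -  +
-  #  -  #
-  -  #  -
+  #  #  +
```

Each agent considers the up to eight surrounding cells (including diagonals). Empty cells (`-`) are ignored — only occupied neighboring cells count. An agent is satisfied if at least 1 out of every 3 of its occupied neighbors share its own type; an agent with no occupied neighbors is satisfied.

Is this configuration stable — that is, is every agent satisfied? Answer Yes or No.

Row 0: (0,0)+ 1/3 ✓ · (0,1)# 1/4 ✗ · (0,2)+ 2/4 ✓ · (0,3)# 0/2 ✗
Row 1: (1,0)# 2/4 ✓ · (1,1)+ 2/5 ✓ · (1,3)+ 1/3 ✓
Row 2: (2,1)# 2/3 ✓ · (2,3)# 1/2 ✓
Row 3: (3,2)# 4/5 ✓
Row 4: (4,0)+ 0/1 ✗ · (4,1)# 2/3 ✓ · (4,2)# 2/3 ✓ · (4,3)+ 0/2 ✗
For instance (0,1) has only 1/4 same-type neighbors, below 1/3.

No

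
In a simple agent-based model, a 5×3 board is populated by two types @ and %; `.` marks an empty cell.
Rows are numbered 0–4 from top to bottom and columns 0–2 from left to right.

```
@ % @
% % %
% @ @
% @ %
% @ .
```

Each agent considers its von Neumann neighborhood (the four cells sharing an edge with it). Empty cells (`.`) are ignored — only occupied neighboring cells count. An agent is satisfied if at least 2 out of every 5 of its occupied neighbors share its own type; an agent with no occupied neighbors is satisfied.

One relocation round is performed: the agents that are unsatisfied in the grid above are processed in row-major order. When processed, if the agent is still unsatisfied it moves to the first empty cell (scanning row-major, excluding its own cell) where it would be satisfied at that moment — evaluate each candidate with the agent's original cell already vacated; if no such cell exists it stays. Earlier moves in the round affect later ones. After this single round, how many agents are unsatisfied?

2

Initially unsatisfied (in order): (0,0), (0,1), (0,2), (1,2), (2,2), (3,2).
  (0,0) → (4,2).
  (0,1): now satisfied by earlier moves; stays.
  (0,2): no empty cell satisfies it; stays.
  (1,2) → (0,0).
  (2,2): now satisfied by earlier moves; stays.
  (3,2): no empty cell satisfies it; stays.
Resulting grid:
% % @
% % .
% @ @
% @ %
% @ @
Unsatisfied now: (0,2), (3,2).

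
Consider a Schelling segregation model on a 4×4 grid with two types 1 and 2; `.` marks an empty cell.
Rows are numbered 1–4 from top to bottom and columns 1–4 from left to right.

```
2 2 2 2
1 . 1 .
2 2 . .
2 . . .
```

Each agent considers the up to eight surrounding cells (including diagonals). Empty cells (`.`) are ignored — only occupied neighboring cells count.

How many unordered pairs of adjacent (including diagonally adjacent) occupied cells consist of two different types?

8

Scan each occupied cell's neighbors to the right and below (and the two forward diagonals) so each pair is counted once.
Row 1: 2(1,1)–2(1,2)= 2(1,1)–1(2,1)≠ 2(1,2)–2(1,3)= 2(1,2)–1(2,3)≠ 2(1,2)–1(2,1)≠ 2(1,3)–2(1,4)= 2(1,3)–1(2,3)≠ 2(1,4)–1(2,3)≠  → 5/8 unlike.
Row 2: 1(2,1)–2(3,1)≠ 1(2,1)–2(3,2)≠ 1(2,3)–2(3,2)≠  → 3/3 unlike.
Row 3: 2(3,1)–2(3,2)= 2(3,1)–2(4,1)= 2(3,2)–2(4,1)=  → 0/3 unlike.
Total adjacent occupied pairs: 14; unlike-type pairs: 8.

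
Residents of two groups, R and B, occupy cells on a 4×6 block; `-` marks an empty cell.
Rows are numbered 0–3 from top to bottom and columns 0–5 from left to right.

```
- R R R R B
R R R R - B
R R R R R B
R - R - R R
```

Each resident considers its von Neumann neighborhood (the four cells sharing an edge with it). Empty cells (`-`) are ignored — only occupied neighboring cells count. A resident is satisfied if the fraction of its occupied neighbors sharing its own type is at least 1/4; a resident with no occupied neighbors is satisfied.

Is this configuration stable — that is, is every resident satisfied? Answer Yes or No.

Yes

(0,1)R 2/2 ✓
(0,2)R 3/3 ✓
(0,3)R 3/3 ✓
(0,4)R 1/2 ✓
(0,5)B 1/2 ✓
(1,0)R 2/2 ✓
(1,1)R 4/4 ✓
(1,2)R 4/4 ✓
(1,3)R 3/3 ✓
(1,5)B 2/2 ✓
(2,0)R 3/3 ✓
(2,1)R 3/3 ✓
(2,2)R 4/4 ✓
(2,3)R 3/3 ✓
(2,4)R 2/3 ✓
(2,5)B 1/3 ✓
(3,0)R 1/1 ✓
(3,2)R 1/1 ✓
(3,4)R 2/2 ✓
(3,5)R 1/2 ✓
All meet the threshold, so the configuration is stable.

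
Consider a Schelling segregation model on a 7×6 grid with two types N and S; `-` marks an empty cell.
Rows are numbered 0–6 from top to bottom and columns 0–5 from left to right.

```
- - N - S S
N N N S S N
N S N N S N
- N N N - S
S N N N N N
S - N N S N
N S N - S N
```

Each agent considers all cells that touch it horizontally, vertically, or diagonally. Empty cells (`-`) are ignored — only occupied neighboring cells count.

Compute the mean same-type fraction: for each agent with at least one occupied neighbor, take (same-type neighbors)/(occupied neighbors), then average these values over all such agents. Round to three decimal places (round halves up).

0.550

(0,2)N 2/3
(0,4)S 3/4
(0,5)S 2/3
(1,0)N 2/3
(1,1)N 5/6
(1,2)N 4/6
(1,3)S 3/7
(1,4)S 4/7
(1,5)N 1/5
(2,0)N 3/4
(2,1)S 0/7
(2,2)N 6/8
(2,3)N 4/7
(2,4)S 3/7
(2,5)N 1/4
(3,1)N 5/7
(3,2)N 7/8
(3,3)N 6/7
(3,5)S 1/4
(4,0)S 1/3
(4,1)N 4/6
(4,2)N 7/7
(4,3)N 6/7
(4,4)N 5/7
(4,5)N 2/4
(5,0)S 2/4
(5,2)N 5/6
(5,3)N 5/7
(5,4)S 1/7
(5,5)N 3/5
(6,0)N 0/2
(6,1)S 1/4
(6,2)N 2/3
(6,4)S 1/4
(6,5)N 1/3
Sum over 35 agents: 2/3 + 3/4 + 2/3 + 2/3 + 5/6 + 4/6 + 3/7 + 4/7 + 1/5 + 3/4 + 0/7 + 6/8 + 4/7 + 3/7 + 1/4 + 5/7 + 7/8 + 6/7 + 1/4 + 1/3 + 4/6 + 7/7 + 6/7 + 5/7 + 2/4 + 2/4 + 5/6 + 5/7 + 1/7 + 3/5 + 0/2 + 1/4 + 2/3 + 1/4 + 1/3 = 2311/120; mean = 2311/120 ÷ 35 = 2311/4200 = 0.550238… → 0.550.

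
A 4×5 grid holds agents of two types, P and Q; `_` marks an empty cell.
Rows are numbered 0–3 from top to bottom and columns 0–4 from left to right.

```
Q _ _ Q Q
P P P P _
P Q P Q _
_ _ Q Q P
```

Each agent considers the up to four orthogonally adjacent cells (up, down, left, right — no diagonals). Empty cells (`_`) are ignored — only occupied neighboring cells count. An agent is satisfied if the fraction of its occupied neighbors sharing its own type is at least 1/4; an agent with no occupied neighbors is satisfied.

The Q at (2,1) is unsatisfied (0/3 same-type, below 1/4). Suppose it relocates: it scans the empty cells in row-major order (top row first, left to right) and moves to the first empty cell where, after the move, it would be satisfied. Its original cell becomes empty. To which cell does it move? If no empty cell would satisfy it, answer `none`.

(0,1)

Vacating (2,1). Empty cells in order:
  (0,1): 1/2 same-type → satisfied — stop here.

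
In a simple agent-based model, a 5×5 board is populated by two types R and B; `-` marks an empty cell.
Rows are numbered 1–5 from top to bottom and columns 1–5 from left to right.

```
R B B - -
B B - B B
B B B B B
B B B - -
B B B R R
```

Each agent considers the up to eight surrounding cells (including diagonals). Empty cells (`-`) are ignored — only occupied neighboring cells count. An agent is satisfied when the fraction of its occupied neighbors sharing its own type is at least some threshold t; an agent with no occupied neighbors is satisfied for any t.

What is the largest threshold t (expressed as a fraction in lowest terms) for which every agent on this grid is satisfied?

0/1

(1,1)R 0/3
(1,2)B 3/4
(1,3)B 3/3
(2,1)B 4/5
(2,2)B 6/7
(2,4)B 5/5
(2,5)B 3/3
(3,1)B 5/5
(3,2)B 7/7
(3,3)B 6/6
(3,4)B 5/5
(3,5)B 3/3
(4,1)B 5/5
(4,2)B 8/8
(4,3)B 6/7
(5,1)B 3/3
(5,2)B 5/5
(5,3)B 3/4
(5,4)R 1/3
(5,5)R 1/1
The smallest same-type fraction is 0/3 at (1,1), which reduces to 0/1. Any threshold above that leaves this agent unsatisfied.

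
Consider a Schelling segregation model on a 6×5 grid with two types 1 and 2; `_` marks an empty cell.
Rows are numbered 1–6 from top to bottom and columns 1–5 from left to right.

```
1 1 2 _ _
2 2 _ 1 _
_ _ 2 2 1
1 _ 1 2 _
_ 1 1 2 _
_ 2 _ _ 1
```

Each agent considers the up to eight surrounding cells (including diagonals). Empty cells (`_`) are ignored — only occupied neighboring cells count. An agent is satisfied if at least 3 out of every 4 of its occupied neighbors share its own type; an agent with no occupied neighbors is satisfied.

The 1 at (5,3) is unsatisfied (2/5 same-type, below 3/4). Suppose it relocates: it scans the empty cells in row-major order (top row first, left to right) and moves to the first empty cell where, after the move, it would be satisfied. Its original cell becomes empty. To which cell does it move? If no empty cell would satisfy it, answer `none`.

(1,5)

Vacating (5,3). Empty cells in order:
  (1,4): 1/2 same-type → still unsatisfied.
  (1,5): 1/1 same-type → satisfied — stop here.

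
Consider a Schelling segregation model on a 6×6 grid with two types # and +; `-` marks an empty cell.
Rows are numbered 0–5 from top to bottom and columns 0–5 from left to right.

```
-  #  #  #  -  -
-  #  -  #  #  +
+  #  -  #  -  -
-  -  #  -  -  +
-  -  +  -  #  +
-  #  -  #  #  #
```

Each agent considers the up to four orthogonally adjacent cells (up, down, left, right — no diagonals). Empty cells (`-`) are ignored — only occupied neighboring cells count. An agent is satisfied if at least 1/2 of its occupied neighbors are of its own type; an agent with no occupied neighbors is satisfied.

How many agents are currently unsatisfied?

(0,1)# 2/2 ok
(0,2)# 2/2 ok
(0,3)# 2/2 ok
(1,1)# 2/2 ok
(1,3)# 3/3 ok
(1,4)# 1/2 ok
(1,5)+ 0/1 unhappy
(2,0)+ 0/1 unhappy
(2,1)# 1/2 ok
(2,3)# 1/1 ok
(3,2)# 0/1 unhappy
(3,5)+ 1/1 ok
(4,2)+ 0/1 unhappy
(4,4)# 1/2 ok
(4,5)+ 1/3 unhappy
(5,1)# 0/0 ok
(5,3)# 1/1 ok
(5,4)# 3/3 ok
(5,5)# 1/2 ok
Unsatisfied: (1,5), (2,0), (3,2), (4,2), (4,5) — 5 in total.

5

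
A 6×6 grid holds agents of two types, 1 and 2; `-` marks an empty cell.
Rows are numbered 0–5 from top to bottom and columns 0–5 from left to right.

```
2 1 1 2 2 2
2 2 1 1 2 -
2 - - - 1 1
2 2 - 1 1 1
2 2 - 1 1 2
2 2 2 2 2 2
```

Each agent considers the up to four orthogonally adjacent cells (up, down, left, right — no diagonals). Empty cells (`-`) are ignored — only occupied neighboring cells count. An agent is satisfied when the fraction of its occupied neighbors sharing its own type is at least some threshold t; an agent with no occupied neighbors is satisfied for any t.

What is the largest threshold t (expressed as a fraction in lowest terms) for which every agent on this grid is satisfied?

1/3

(0,0)2 1/2
(0,1)1 1/3
(0,2)1 2/3
(0,3)2 1/3
(0,4)2 3/3
(0,5)2 1/1
(1,0)2 3/3
(1,1)2 1/3
(1,2)1 2/3
(1,3)1 1/3
(1,4)2 1/3
(2,0)2 2/2
(2,4)1 2/3
(2,5)1 2/2
(3,0)2 3/3
(3,1)2 2/2
(3,3)1 2/2
(3,4)1 4/4
(3,5)1 2/3
(4,0)2 3/3
(4,1)2 3/3
(4,3)1 2/3
(4,4)1 2/4
(4,5)2 1/3
(5,0)2 2/2
(5,1)2 3/3
(5,2)2 2/2
(5,3)2 2/3
(5,4)2 2/3
(5,5)2 2/2
The smallest same-type fraction is 1/3 at (0,1), which reduces to 1/3. Any threshold above that leaves this agent unsatisfied.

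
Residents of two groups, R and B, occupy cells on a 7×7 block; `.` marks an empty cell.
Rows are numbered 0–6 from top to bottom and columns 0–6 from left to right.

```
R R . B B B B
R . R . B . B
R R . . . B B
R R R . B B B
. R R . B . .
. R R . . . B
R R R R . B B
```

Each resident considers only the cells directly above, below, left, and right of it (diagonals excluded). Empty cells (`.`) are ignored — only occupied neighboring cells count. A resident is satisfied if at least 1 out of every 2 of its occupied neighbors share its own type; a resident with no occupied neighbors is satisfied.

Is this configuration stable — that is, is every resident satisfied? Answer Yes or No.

Yes

(0,0)R 2/2 ✓
(0,1)R 1/1 ✓
(0,3)B 1/1 ✓
(0,4)B 3/3 ✓
(0,5)B 2/2 ✓
(0,6)B 2/2 ✓
(1,0)R 2/2 ✓
(1,2)R 0/0 ✓
(1,4)B 1/1 ✓
(1,6)B 2/2 ✓
(2,0)R 3/3 ✓
(2,1)R 2/2 ✓
(2,5)B 2/2 ✓
(2,6)B 3/3 ✓
(3,0)R 2/2 ✓
(3,1)R 4/4 ✓
(3,2)R 2/2 ✓
(3,4)B 2/2 ✓
(3,5)B 3/3 ✓
(3,6)B 2/2 ✓
(4,1)R 3/3 ✓
(4,2)R 3/3 ✓
(4,4)B 1/1 ✓
(5,1)R 3/3 ✓
(5,2)R 3/3 ✓
(5,6)B 1/1 ✓
(6,0)R 1/1 ✓
(6,1)R 3/3 ✓
(6,2)R 3/3 ✓
(6,3)R 1/1 ✓
(6,5)B 1/1 ✓
(6,6)B 2/2 ✓
All meet the threshold, so the configuration is stable.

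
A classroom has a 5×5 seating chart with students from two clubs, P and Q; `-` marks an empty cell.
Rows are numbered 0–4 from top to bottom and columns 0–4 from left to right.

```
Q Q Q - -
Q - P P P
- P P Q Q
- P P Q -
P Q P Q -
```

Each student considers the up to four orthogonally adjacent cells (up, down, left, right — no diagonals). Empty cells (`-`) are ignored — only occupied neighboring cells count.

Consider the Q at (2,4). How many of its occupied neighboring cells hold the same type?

1

Occupied neighbors of (2,4): (1,4)=P, (2,3)=Q.
Same type (Q): 1 of 2.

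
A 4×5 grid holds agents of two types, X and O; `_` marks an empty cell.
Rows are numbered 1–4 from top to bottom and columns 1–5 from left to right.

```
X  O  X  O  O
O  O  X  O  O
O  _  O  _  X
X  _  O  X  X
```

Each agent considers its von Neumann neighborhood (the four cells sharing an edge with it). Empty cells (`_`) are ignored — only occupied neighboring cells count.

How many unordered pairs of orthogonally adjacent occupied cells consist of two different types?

Scan each occupied cell's neighbors to the right and below so each pair is counted once.
From row 1: 4 unlike of 9 pairs (running 4/9).
From row 2: 4 unlike of 7 pairs (running 8/16).
From row 3: 1 unlike of 3 pairs (running 9/19).
From row 4: 1 unlike of 2 pairs (running 10/21).
Total adjacent occupied pairs: 21; unlike-type pairs: 10.

10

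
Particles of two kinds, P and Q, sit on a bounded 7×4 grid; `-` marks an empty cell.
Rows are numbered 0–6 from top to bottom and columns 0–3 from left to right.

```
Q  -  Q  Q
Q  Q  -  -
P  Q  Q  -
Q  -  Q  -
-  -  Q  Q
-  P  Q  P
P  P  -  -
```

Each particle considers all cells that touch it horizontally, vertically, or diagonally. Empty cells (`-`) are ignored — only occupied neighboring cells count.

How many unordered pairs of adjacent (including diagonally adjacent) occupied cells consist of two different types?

Scan each occupied cell's neighbors to the right and below (and the two forward diagonals) so each pair is counted once.
Row 0: Q(0,0)–Q(1,0)= Q(0,0)–Q(1,1)= Q(0,2)–Q(0,3)= Q(0,2)–Q(1,1)=  → 0/4 unlike.
Row 1: Q(1,0)–Q(1,1)= Q(1,0)–P(2,0)≠ Q(1,0)–Q(2,1)= Q(1,1)–Q(2,1)= Q(1,1)–Q(2,2)= Q(1,1)–P(2,0)≠  → 2/6 unlike.
Row 2: P(2,0)–Q(2,1)≠ P(2,0)–Q(3,0)≠ Q(2,1)–Q(2,2)= Q(2,1)–Q(3,2)= Q(2,1)–Q(3,0)= Q(2,2)–Q(3,2)=  → 2/6 unlike.
Row 3: Q(3,2)–Q(4,2)= Q(3,2)–Q(4,3)=  → 0/2 unlike.
Row 4: Q(4,2)–Q(4,3)= Q(4,2)–Q(5,2)= Q(4,2)–P(5,3)≠ Q(4,2)–P(5,1)≠ Q(4,3)–P(5,3)≠ Q(4,3)–Q(5,2)=  → 3/6 unlike.
Row 5: P(5,1)–Q(5,2)≠ P(5,1)–P(6,1)= P(5,1)–P(6,0)= Q(5,2)–P(5,3)≠ Q(5,2)–P(6,1)≠  → 3/5 unlike.
Row 6: P(6,0)–P(6,1)=  → 0/1 unlike.
Total adjacent occupied pairs: 30; unlike-type pairs: 10.

10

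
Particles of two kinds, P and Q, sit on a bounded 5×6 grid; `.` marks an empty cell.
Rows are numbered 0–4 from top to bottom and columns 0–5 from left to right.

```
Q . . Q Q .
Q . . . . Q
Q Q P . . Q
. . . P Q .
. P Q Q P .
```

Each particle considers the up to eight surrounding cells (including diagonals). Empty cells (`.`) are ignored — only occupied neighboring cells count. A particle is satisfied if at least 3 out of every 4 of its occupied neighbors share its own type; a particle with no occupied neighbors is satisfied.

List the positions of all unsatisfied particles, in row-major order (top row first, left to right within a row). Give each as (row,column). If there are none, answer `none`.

(2,1), (2,2), (3,3), (3,4), (4,1), (4,2), (4,3), (4,4)

Row 0: (0,0)Q 1/1 ok · (0,3)Q 1/1 ok · (0,4)Q 2/2 ok
Row 1: (1,0)Q 3/3 ok · (1,5)Q 2/2 ok
Row 2: (2,0)Q 2/2 ok · (2,1)Q 2/3 unhappy · (2,2)P 1/2 unhappy · (2,5)Q 2/2 ok
Row 3: (3,3)P 2/5 unhappy · (3,4)Q 2/4 unhappy
Row 4: (4,1)P 0/1 unhappy · (4,2)Q 1/3 unhappy · (4,3)Q 2/4 unhappy · (4,4)P 1/3 unhappy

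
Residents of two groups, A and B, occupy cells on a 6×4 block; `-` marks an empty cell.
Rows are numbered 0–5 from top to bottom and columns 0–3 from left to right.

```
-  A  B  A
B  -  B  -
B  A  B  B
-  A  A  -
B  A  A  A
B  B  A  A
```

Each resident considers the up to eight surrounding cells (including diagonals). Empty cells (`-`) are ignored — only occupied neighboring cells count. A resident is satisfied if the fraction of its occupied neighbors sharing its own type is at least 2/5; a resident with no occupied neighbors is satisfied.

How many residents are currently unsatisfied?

(0,1)A 0/3 not
(0,2)B 1/3 not
(0,3)A 0/2 not
(1,0)B 1/3 not
(1,2)B 3/6 satisfied
(2,0)B 1/3 not
(2,1)A 2/6 not
(2,2)B 2/5 satisfied
(2,3)B 2/3 satisfied
(3,1)A 4/7 satisfied
(3,2)A 5/7 satisfied
(4,0)B 2/4 satisfied
(4,1)A 4/7 satisfied
(4,2)A 6/7 satisfied
(4,3)A 4/4 satisfied
(5,0)B 2/3 satisfied
(5,1)B 2/5 satisfied
(5,2)A 4/5 satisfied
(5,3)A 3/3 satisfied
Unsatisfied: (0,1), (0,2), (0,3), (1,0), (2,0), (2,1) — 6 in total.

6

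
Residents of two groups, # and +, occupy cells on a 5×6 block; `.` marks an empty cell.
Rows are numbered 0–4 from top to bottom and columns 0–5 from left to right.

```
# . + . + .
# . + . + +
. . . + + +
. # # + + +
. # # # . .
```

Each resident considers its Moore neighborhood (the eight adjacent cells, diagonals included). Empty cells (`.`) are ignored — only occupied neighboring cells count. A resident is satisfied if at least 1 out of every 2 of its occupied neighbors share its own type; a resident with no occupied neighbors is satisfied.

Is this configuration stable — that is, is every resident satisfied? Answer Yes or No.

Yes

(0,0)# 1/1 ✓
(0,2)+ 1/1 ✓
(0,4)+ 2/2 ✓
(1,0)# 1/1 ✓
(1,2)+ 2/2 ✓
(1,4)+ 5/5 ✓
(1,5)+ 4/4 ✓
(2,3)+ 5/6 ✓
(2,4)+ 7/7 ✓
(2,5)+ 5/5 ✓
(3,1)# 3/3 ✓
(3,2)# 4/6 ✓
(3,3)+ 3/6 ✓
(3,4)+ 5/6 ✓
(3,5)+ 3/3 ✓
(4,1)# 3/3 ✓
(4,2)# 4/5 ✓
(4,3)# 2/4 ✓
All meet the threshold, so the configuration is stable.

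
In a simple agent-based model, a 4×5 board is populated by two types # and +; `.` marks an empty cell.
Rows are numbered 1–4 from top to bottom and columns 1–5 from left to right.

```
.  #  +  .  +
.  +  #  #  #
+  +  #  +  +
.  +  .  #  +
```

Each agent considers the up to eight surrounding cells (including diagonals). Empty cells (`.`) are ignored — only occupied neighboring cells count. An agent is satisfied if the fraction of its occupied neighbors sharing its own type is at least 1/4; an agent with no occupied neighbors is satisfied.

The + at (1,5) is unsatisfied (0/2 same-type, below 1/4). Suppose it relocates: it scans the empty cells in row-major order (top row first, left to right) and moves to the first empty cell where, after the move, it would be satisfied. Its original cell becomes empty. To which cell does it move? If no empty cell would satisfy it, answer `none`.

Vacating (1,5). Empty cells in order:
  (1,1): 1/2 same-type → satisfied — stop here.

(1,1)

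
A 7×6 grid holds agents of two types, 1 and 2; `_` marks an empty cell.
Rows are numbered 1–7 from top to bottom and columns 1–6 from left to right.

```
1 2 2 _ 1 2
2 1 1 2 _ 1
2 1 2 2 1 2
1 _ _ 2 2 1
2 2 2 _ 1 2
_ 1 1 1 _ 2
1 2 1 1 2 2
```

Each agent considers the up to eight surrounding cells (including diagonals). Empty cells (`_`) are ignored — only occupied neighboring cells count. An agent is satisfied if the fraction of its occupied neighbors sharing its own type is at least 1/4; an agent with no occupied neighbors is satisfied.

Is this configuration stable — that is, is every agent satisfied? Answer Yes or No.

(1,1)1 1/3 satisfied
(1,2)2 2/5 satisfied
(1,3)2 2/4 satisfied
(1,5)1 1/3 satisfied
(1,6)2 0/2 not
(2,1)2 2/5 satisfied
(2,2)1 3/8 satisfied
(2,3)1 2/7 satisfied
(2,4)2 3/6 satisfied
(2,6)1 2/4 satisfied
(3,1)2 1/4 satisfied
(3,2)1 3/6 satisfied
(3,3)2 3/6 satisfied
(3,4)2 4/6 satisfied
(3,5)1 2/7 satisfied
(3,6)2 1/4 satisfied
(4,1)1 1/4 satisfied
(4,4)2 4/6 satisfied
(4,5)2 4/7 satisfied
(4,6)1 2/5 satisfied
(5,1)2 1/3 satisfied
(5,2)2 2/5 satisfied
(5,3)2 2/5 satisfied
(5,5)1 2/6 satisfied
(5,6)2 2/4 satisfied
(6,2)1 3/7 satisfied
(6,3)1 4/7 satisfied
(6,4)1 4/6 satisfied
(6,6)2 3/4 satisfied
(7,1)1 1/2 satisfied
(7,2)2 0/4 not
(7,3)1 4/5 satisfied
(7,4)1 3/4 satisfied
(7,5)2 2/4 satisfied
(7,6)2 2/2 satisfied
For instance (1,6) has only 0/2 same-type neighbors, below 1/4.

No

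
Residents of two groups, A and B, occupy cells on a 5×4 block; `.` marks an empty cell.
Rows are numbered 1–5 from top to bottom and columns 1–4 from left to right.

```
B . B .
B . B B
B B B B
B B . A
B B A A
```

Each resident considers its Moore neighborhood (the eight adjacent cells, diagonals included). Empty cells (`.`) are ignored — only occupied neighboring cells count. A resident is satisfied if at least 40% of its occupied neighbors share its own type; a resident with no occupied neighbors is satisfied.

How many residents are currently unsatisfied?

0

(1,1)B 1/1 ok
(1,3)B 2/2 ok
(2,1)B 3/3 ok
(2,3)B 5/5 ok
(2,4)B 4/4 ok
(3,1)B 4/4 ok
(3,2)B 6/6 ok
(3,3)B 5/6 ok
(3,4)B 3/4 ok
(4,1)B 5/5 ok
(4,2)B 6/7 ok
(4,4)A 2/4 ok
(5,1)B 3/3 ok
(5,2)B 3/4 ok
(5,3)A 2/4 ok
(5,4)A 2/2 ok
Every one meets the threshold.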